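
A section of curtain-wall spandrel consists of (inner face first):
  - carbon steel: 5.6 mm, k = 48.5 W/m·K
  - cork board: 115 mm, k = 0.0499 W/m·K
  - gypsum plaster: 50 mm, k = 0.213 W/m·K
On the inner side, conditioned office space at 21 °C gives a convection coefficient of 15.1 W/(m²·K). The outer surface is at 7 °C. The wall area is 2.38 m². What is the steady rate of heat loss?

Q ≈ 12.8 W

Using the resistance-network approach (series):
R_inner film = 1/(h_i·A) = 1/(15.1×2.38) = 0.02783 K/W
R_carbon steel = L/(kA) = 0.0056/(48.5×2.38) = 4.851×10^-5 K/W
R_cork board = L/(kA) = 0.115/(0.0499×2.38) = 0.9683 K/W
R_gypsum plaster = L/(kA) = 0.05/(0.213×2.38) = 0.09863 K/W
R_total = 1.095 K/W
Q = ΔT / R_total = 14 / 1.095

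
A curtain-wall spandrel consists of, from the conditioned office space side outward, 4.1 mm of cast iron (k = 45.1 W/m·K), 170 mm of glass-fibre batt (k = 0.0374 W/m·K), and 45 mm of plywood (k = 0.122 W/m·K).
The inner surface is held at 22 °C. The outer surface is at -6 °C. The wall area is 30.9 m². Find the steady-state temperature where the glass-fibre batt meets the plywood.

T ≈ -3.9 °C

Thermal resistances in series:
R_cast iron = L/(kA) = 0.0041/(45.1×30.9) = 2.942×10^-6 K/W
R_glass-fibre batt = L/(kA) = 0.17/(0.0374×30.9) = 0.1471 K/W
R_plywood = L/(kA) = 0.045/(0.122×30.9) = 0.01194 K/W
R_total = 0.159 K/W;  Q = ΔT/R_total = 28/0.159 = 176.1 W
T_interface = T_inner − Q·ΣR(inner→interface) = 22 − 176×0.1471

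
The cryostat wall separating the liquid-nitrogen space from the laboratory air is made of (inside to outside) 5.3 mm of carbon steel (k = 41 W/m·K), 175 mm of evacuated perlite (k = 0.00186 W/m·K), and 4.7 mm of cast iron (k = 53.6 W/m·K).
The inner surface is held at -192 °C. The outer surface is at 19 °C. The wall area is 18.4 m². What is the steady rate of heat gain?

Q ≈ 41.3 W

Model the wall as resistances in series:
R_carbon steel = L/(kA) = 0.0053/(41×18.4) = 7.025×10^-6 K/W
R_evacuated perlite = L/(kA) = 0.175/(0.00186×18.4) = 5.113 K/W
R_cast iron = L/(kA) = 0.0047/(53.6×18.4) = 4.766×10^-6 K/W
R_total = 5.113 K/W
Q = ΔT / R_total = 211 / 5.113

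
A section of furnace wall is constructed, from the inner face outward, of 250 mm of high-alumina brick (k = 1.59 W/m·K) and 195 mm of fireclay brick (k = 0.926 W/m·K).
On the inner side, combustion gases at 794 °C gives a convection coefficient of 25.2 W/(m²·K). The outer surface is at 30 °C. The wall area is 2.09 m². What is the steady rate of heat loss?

Treating each layer as a thermal resistance in series:
R_inner film = 1/(h_i·A) = 1/(25.2×2.09) = 0.01899 K/W
R_high-alumina brick = L/(kA) = 0.25/(1.59×2.09) = 0.07523 K/W
R_fireclay brick = L/(kA) = 0.195/(0.926×2.09) = 0.1008 K/W
R_total = 0.195 K/W
Q = ΔT / R_total = 764 / 0.195

Q ≈ 3920 W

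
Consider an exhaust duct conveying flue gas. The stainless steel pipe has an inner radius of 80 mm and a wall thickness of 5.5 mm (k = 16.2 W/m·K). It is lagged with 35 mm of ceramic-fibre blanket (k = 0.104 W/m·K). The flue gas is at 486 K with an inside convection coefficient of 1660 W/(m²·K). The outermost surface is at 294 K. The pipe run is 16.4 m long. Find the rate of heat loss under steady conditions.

Q ≈ 5980 W

For a radial system each layer contributes R = ln(r_out/r_in)/(2πkL); films add R = 1/(hA).
R_inner film = 1/(h_i·2πr₁L) = 1/(1660×2π×0.08×16.4) = 7.308×10^-5 K/W
R_stainless steel pipe wall = ln(85.5/80)/(2π×16.2×16.4) = 3.983×10^-5 K/W
R_ceramic-fibre blanket = ln(120.5/85.5)/(2π×0.104×16.4) = 0.03202 K/W
R_total = 0.03213 K/W
Q = ΔT/R_total = 192/0.03213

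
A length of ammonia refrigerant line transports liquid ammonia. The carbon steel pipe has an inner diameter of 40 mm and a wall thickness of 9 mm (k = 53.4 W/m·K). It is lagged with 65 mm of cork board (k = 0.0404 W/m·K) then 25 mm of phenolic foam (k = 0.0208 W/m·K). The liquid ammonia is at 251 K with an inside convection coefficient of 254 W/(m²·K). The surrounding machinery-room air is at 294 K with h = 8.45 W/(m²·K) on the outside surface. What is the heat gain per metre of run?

q′ ≈ 6.49 W/m

Treating each annulus and film as a series resistance:
R_inner film = 1/(h_i·2πr₁L) = 1/(254×2π×0.02×1) = 0.03133 K/W
R_carbon steel pipe wall = ln(29/20)/(2π×53.4×1) = 0.001107 K/W
R_cork board = ln(94/29)/(2π×0.0404×1) = 4.633 K/W
R_phenolic foam = ln(119/94)/(2π×0.0208×1) = 1.804 K/W
R_outer film = 1/(h_o·2πr_oL) = 1/(8.45×2π×0.119×1) = 0.1583 K/W
R_total = 6.628 K/W
Q = ΔT/R_total = 43/6.628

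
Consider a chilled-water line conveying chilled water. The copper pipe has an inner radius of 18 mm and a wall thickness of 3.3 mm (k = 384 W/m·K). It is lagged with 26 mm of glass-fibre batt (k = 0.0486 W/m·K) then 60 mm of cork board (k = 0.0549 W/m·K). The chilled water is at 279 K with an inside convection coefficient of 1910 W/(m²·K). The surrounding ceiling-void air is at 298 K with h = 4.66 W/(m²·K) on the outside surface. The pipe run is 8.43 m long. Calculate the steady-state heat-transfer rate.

Q ≈ 30.2 W

Radial resistances (cylindrical: R_cond = ln(r_o/r_i)/(2πkL), R_conv = 1/(h·2πrL)):
R_inner film = 1/(h_i·2πr₁L) = 1/(1910×2π×0.018×8.43) = 5.491×10^-4 K/W
R_copper pipe wall = ln(21.3/18)/(2π×384×8.43) = 8.276×10^-6 K/W
R_glass-fibre batt = ln(47.3/21.3)/(2π×0.0486×8.43) = 0.3099 K/W
R_cork board = ln(107.3/47.3)/(2π×0.0549×8.43) = 0.2817 K/W
R_outer film = 1/(h_o·2πr_oL) = 1/(4.66×2π×0.1073×8.43) = 0.03776 K/W
R_total = 0.6299 K/W
Q = ΔT/R_total = 19/0.6299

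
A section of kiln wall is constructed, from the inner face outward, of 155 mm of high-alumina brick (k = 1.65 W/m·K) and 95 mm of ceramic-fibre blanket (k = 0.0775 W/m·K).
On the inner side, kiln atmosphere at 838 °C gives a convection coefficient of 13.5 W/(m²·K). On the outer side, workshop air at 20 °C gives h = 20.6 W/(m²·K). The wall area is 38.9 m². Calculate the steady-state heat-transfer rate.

Using the resistance-network approach (series):
R_inner film = 1/(h_i·A) = 1/(13.5×38.9) = 0.001904 K/W
R_high-alumina brick = L/(kA) = 0.155/(1.65×38.9) = 0.002415 K/W
R_ceramic-fibre blanket = L/(kA) = 0.095/(0.0775×38.9) = 0.03151 K/W
R_outer film = 1/(h_o·A) = 1/(20.6×38.9) = 0.001248 K/W
R_total = 0.03708 K/W
Q = ΔT / R_total = 818 / 0.03708

Q ≈ 22100 W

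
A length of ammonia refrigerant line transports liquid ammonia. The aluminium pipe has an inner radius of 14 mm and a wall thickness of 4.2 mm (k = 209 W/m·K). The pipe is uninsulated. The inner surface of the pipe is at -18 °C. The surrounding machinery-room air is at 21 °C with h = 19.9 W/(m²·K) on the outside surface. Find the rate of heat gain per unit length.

q′ ≈ 88.7 W/m

Radial resistances (cylindrical: R_cond = ln(r_o/r_i)/(2πkL), R_conv = 1/(h·2πrL)):
R_aluminium pipe wall = ln(18.2/14)/(2π×209×1) = 1.998×10^-4 K/W
R_outer film = 1/(h_o·2πr_oL) = 1/(19.9×2π×0.0182×1) = 0.4394 K/W
R_total = 0.4396 K/W
Q = ΔT/R_total = 39/0.4396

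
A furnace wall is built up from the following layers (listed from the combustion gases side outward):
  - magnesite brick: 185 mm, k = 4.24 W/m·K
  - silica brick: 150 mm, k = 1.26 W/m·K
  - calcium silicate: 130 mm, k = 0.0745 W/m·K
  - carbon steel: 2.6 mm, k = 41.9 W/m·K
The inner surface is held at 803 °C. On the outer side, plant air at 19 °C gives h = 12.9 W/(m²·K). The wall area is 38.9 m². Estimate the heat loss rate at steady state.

Thermal resistances in series:
R_magnesite brick = L/(kA) = 0.185/(4.24×38.9) = 0.001122 K/W
R_silica brick = L/(kA) = 0.15/(1.26×38.9) = 0.00306 K/W
R_calcium silicate = L/(kA) = 0.13/(0.0745×38.9) = 0.04486 K/W
R_carbon steel = L/(kA) = 0.0026/(41.9×38.9) = 1.595×10^-6 K/W
R_outer film = 1/(h_o·A) = 1/(12.9×38.9) = 0.001993 K/W
R_total = 0.05103 K/W
Q = ΔT / R_total = 784 / 0.05103

Q ≈ 15400 W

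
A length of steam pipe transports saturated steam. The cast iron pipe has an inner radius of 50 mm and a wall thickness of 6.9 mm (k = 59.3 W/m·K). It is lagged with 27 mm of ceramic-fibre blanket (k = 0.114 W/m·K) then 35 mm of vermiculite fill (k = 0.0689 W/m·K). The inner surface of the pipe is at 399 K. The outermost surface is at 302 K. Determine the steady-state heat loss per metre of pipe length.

Cylindrical conduction, so R = ln(r₂/r₁)/(2πkL) per layer, in series:
R_cast iron pipe wall = ln(56.9/50)/(2π×59.3×1) = 3.47×10^-4 K/W
R_ceramic-fibre blanket = ln(83.9/56.9)/(2π×0.114×1) = 0.5421 K/W
R_vermiculite fill = ln(118.9/83.9)/(2π×0.0689×1) = 0.8054 K/W
R_total = 1.348 K/W
Q = ΔT/R_total = 97/1.348

q′ ≈ 72 W/m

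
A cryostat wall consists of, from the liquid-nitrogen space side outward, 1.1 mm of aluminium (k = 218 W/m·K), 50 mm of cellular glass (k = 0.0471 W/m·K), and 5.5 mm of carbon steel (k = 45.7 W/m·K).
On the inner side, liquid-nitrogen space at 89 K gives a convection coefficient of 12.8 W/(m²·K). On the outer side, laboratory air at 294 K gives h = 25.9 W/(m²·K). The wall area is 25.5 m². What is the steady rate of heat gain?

Thermal resistances in series:
R_inner film = 1/(h_i·A) = 1/(12.8×25.5) = 0.003064 K/W
R_aluminium = L/(kA) = 0.0011/(218×25.5) = 1.979×10^-7 K/W
R_cellular glass = L/(kA) = 0.05/(0.0471×25.5) = 0.04163 K/W
R_carbon steel = L/(kA) = 0.0055/(45.7×25.5) = 4.72×10^-6 K/W
R_outer film = 1/(h_o·A) = 1/(25.9×25.5) = 0.001514 K/W
R_total = 0.04621 K/W
Q = ΔT / R_total = 205 / 0.04621

Q ≈ 4440 W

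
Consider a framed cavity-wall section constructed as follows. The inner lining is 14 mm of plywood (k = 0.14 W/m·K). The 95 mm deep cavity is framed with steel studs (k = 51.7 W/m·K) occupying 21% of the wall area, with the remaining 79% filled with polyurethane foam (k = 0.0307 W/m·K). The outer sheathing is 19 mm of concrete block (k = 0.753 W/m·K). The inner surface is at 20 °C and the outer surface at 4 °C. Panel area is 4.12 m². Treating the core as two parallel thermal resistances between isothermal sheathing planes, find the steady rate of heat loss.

Q ≈ 492 W

Sheathing layers in series; stud and cavity paths in parallel between them.
R_inner = 0.014/(0.14×4.12) = 0.02427 K/W
R_stud  = 0.095/(51.7×0.21×4.12) = 0.002124 K/W
R_cav   = 0.095/(0.0307×0.79×4.12) = 0.9507 K/W
1/R_core = 1/R_stud + 1/R_cav → R_core = 0.002119 K/W
R_outer = 0.019/(0.753×4.12) = 0.006124 K/W
R_total = 0.03252 K/W
Q = ΔT/R_total = 16/0.03252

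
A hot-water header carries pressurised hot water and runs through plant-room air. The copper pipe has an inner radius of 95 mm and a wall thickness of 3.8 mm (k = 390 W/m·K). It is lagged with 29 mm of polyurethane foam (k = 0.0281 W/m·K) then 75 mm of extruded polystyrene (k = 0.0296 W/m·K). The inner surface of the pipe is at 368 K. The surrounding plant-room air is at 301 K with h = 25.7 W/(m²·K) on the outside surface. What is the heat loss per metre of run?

q′ ≈ 16.9 W/m

Treating each annulus and film as a series resistance:
R_copper pipe wall = ln(98.8/95)/(2π×390×1) = 1.601×10^-5 K/W
R_polyurethane foam = ln(127.8/98.8)/(2π×0.0281×1) = 1.458 K/W
R_extruded polystyrene = ln(202.8/127.8)/(2π×0.0296×1) = 2.483 K/W
R_outer film = 1/(h_o·2πr_oL) = 1/(25.7×2π×0.2028×1) = 0.03054 K/W
R_total = 3.971 K/W
Q = ΔT/R_total = 67/3.971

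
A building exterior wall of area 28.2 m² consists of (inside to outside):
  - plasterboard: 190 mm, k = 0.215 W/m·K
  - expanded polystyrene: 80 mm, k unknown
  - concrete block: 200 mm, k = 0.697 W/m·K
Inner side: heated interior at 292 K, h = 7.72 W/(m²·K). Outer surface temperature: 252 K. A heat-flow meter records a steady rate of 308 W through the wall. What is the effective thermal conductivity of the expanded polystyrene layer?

Model the wall as resistances in series:
R_inner film = 1/(h_i·A) = 1/(7.72×28.2) = 0.004593 K/W
R_plasterboard = L/(kA) = 0.19/(0.215×28.2) = 0.03134 K/W
R_concrete block = L/(kA) = 0.2/(0.697×28.2) = 0.01018 K/W
Sum of known resistances R_other = 0.04611 K/W
Total R = ΔT/Q = 40/308 = 0.1299 K/W
R_expanded polystyrene = R_total − R_other = 0.08376 K/W
k = L/(R·A) = 0.08/(0.08376×28.2)

k ≈ 0.0339 W/(m·K)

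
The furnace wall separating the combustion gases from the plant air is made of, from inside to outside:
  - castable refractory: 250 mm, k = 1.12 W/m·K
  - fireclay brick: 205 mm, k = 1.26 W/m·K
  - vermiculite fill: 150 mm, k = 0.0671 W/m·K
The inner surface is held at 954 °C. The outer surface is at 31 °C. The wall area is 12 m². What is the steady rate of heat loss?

Q ≈ 4230 W

Thermal resistances in series:
R_castable refractory = L/(kA) = 0.25/(1.12×12) = 0.0186 K/W
R_fireclay brick = L/(kA) = 0.205/(1.26×12) = 0.01356 K/W
R_vermiculite fill = L/(kA) = 0.15/(0.0671×12) = 0.1863 K/W
R_total = 0.2184 K/W
Q = ΔT / R_total = 923 / 0.2184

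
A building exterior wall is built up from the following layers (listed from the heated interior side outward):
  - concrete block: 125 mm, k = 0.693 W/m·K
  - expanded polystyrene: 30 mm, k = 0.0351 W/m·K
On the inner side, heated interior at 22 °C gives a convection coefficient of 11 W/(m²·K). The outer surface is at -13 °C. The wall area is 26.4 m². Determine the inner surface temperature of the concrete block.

T ≈ 19.2 °C

Model the wall as resistances in series:
R_inner film = 1/(h_i·A) = 1/(11×26.4) = 0.003444 K/W
R_concrete block = L/(kA) = 0.125/(0.693×26.4) = 0.006832 K/W
R_expanded polystyrene = L/(kA) = 0.03/(0.0351×26.4) = 0.03238 K/W
R_total = 0.04265 K/W;  Q = ΔT/R_total = 35/0.04265 = 820.6 W
T_interface = T_inner − Q·ΣR(inner→interface) = 22 − 821×0.003444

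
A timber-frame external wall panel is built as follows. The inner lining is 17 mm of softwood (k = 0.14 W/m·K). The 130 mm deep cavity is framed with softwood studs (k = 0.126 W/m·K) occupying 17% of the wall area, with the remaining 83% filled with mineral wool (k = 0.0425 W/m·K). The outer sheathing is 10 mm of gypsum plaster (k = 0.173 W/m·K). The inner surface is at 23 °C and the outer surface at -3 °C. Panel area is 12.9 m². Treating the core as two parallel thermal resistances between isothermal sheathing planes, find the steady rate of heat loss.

Sheathing layers in series; stud and cavity paths in parallel between them.
R_inner = 0.017/(0.14×12.9) = 0.009413 K/W
R_stud  = 0.13/(0.126×0.17×12.9) = 0.4705 K/W
R_cav   = 0.13/(0.0425×0.83×12.9) = 0.2857 K/W
1/R_core = 1/R_stud + 1/R_cav → R_core = 0.1777 K/W
R_outer = 0.01/(0.173×12.9) = 0.004481 K/W
R_total = 0.1916 K/W
Q = ΔT/R_total = 26/0.1916

Q ≈ 136 W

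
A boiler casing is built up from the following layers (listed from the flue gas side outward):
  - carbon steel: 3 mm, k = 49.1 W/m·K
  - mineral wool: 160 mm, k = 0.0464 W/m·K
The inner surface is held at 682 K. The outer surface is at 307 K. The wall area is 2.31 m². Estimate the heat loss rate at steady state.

Q ≈ 251 W

Using the resistance-network approach (series):
R_carbon steel = L/(kA) = 0.003/(49.1×2.31) = 2.645×10^-5 K/W
R_mineral wool = L/(kA) = 0.16/(0.0464×2.31) = 1.493 K/W
R_total = 1.493 K/W
Q = ΔT / R_total = 375 / 1.493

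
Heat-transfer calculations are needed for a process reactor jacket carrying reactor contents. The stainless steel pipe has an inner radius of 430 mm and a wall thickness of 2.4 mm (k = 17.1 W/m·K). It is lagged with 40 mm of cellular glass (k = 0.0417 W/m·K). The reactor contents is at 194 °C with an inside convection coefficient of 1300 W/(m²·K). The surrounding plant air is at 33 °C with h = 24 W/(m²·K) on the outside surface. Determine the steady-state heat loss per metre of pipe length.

Cylindrical conduction, so R = ln(r₂/r₁)/(2πkL) per layer, in series:
R_inner film = 1/(h_i·2πr₁L) = 1/(1300×2π×0.43×1) = 2.847×10^-4 K/W
R_stainless steel pipe wall = ln(432.4/430)/(2π×17.1×1) = 5.18×10^-5 K/W
R_cellular glass = ln(472.4/432.4)/(2π×0.0417×1) = 0.3377 K/W
R_outer film = 1/(h_o·2πr_oL) = 1/(24×2π×0.4724×1) = 0.01404 K/W
R_total = 0.3521 K/W
Q = ΔT/R_total = 161/0.3521

q′ ≈ 457 W/m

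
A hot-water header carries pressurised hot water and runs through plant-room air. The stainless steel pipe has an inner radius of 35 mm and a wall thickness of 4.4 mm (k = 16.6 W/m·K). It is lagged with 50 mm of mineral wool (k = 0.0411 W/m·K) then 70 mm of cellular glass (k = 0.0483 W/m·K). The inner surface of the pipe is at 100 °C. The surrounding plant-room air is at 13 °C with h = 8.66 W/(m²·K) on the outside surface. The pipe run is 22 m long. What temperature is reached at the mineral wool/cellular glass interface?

T ≈ 46.8 °C

Treating each annulus and film as a series resistance:
R_stainless steel pipe wall = ln(39.4/35)/(2π×16.6×22) = 5.161×10^-5 K/W
R_mineral wool = ln(89.4/39.4)/(2π×0.0411×22) = 0.1442 K/W
R_cellular glass = ln(159.4/89.4)/(2π×0.0483×22) = 0.08662 K/W
R_outer film = 1/(h_o·2πr_oL) = 1/(8.66×2π×0.1594×22) = 0.005241 K/W
R_total = 0.2361 K/W
Q = ΔT/R_total = 87/0.2361
Q = 368 W
T_interface = T_inner − Q·ΣR(inner→interface) = 100 − 368×0.1443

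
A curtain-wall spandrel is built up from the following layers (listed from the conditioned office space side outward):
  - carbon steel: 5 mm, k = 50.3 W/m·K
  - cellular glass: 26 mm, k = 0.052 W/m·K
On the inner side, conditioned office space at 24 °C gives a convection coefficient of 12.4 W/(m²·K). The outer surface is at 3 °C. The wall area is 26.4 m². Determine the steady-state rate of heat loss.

Q ≈ 955 W

Treating each layer as a thermal resistance in series:
R_inner film = 1/(h_i·A) = 1/(12.4×26.4) = 0.003055 K/W
R_carbon steel = L/(kA) = 0.005/(50.3×26.4) = 3.765×10^-6 K/W
R_cellular glass = L/(kA) = 0.026/(0.052×26.4) = 0.01894 K/W
R_total = 0.022 K/W
Q = ΔT / R_total = 21 / 0.022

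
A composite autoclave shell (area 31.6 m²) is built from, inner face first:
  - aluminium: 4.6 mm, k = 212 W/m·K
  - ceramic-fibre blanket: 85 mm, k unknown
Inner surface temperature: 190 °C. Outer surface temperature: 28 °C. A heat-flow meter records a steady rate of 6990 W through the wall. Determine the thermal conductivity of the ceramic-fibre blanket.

Thermal resistances in series:
R_aluminium = L/(kA) = 0.0046/(212×31.6) = 6.866×10^-7 K/W
Sum of known resistances R_other = 6.866×10^-7 K/W
Total R = ΔT/Q = 162/6990 = 0.02318 K/W
R_ceramic-fibre blanket = R_total − R_other = 0.02318 K/W
k = L/(R·A) = 0.085/(0.02318×31.6)

k ≈ 0.116 W/(m·K)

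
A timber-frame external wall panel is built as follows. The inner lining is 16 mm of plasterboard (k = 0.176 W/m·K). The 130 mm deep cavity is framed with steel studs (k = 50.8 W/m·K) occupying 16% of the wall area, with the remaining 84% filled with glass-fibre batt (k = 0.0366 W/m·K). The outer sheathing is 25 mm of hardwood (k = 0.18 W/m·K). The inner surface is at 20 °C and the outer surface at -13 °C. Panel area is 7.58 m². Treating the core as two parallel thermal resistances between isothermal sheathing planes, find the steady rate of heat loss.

Q ≈ 1020 W

Sheathing layers in series; stud and cavity paths in parallel between them.
R_inner = 0.016/(0.176×7.58) = 0.01199 K/W
R_stud  = 0.13/(50.8×0.16×7.58) = 0.00211 K/W
R_cav   = 0.13/(0.0366×0.84×7.58) = 0.5578 K/W
1/R_core = 1/R_stud + 1/R_cav → R_core = 0.002102 K/W
R_outer = 0.025/(0.18×7.58) = 0.01832 K/W
R_total = 0.03242 K/W
Q = ΔT/R_total = 33/0.03242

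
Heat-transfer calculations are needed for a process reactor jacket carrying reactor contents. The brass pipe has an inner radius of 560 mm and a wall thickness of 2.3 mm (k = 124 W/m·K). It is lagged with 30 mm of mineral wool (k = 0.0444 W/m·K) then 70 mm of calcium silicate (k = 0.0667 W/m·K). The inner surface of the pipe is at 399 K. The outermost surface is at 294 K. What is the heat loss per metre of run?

Per-layer cylindrical resistances, series-summed:
R_brass pipe wall = ln(562.3/560)/(2π×124×1) = 5.261×10^-6 K/W
R_mineral wool = ln(592.3/562.3)/(2π×0.0444×1) = 0.1863 K/W
R_calcium silicate = ln(662.3/592.3)/(2π×0.0667×1) = 0.2665 K/W
R_total = 0.4529 K/W
Q = ΔT/R_total = 105/0.4529

q′ ≈ 232 W/m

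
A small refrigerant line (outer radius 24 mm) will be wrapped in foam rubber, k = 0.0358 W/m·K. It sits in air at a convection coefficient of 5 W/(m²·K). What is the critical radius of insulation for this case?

For a cylinder r_cr = k/h = 0.0358/5
r_cr = 7.16 mm; since the bare radius (24 mm) is above r_cr, any added insulation will reduce heat loss.

r_cr ≈ 7.16 mm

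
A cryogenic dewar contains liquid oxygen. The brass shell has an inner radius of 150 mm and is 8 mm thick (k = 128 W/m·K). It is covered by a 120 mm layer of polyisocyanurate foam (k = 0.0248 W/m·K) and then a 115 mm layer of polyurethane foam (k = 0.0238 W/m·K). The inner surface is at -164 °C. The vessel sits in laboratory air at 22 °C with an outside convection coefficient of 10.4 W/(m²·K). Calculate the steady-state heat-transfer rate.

Q ≈ 15.1 W

Spherical conduction: R = (1/r_in − 1/r_out)/(4πk) per layer; series-sum.
R_brass shell = (1/0.15 − 1/0.158)/(4π×128) = 2.099×10^-4 K/W
R_polyisocyanurate foam = (1/0.158 − 1/0.278)/(4π×0.0248) = 8.766 K/W
R_polyurethane foam = (1/0.278 − 1/0.393)/(4π×0.0238) = 3.519 K/W
R_outer film = 1/(h·4πr_o²) = 1/(10.4×4π×0.393²) = 0.04954 K/W
R_total = 12.34 K/W
Q = ΔT/R_total = 186/12.34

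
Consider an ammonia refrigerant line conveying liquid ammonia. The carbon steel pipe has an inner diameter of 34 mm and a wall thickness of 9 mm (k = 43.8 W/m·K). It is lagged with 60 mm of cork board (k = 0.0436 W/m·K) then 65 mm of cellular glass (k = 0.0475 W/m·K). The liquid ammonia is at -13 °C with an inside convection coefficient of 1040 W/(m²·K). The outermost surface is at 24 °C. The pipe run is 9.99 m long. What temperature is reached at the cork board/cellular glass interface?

Cylindrical conduction, so R = ln(r₂/r₁)/(2πkL) per layer, in series:
R_inner film = 1/(h_i·2πr₁L) = 1/(1040×2π×0.017×9.99) = 9.011×10^-4 K/W
R_carbon steel pipe wall = ln(26/17)/(2π×43.8×9.99) = 1.545×10^-4 K/W
R_cork board = ln(86/26)/(2π×0.0436×9.99) = 0.4371 K/W
R_cellular glass = ln(151/86)/(2π×0.0475×9.99) = 0.1888 K/W
R_total = 0.627 K/W
Q = ΔT/R_total = 37/0.627
Q = 59 W
T_interface = T_inner + Q·ΣR(inner→interface) = -13 + 59×0.4382

T ≈ 12.9 °C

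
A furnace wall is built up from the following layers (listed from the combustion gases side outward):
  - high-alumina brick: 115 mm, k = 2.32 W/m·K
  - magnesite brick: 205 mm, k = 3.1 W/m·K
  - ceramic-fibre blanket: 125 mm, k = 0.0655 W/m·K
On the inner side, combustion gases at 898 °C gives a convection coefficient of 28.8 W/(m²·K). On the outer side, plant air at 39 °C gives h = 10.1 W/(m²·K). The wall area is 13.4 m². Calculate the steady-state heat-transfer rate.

Q ≈ 5330 W

Treating each layer as a thermal resistance in series:
R_inner film = 1/(h_i·A) = 1/(28.8×13.4) = 0.002591 K/W
R_high-alumina brick = L/(kA) = 0.115/(2.32×13.4) = 0.003699 K/W
R_magnesite brick = L/(kA) = 0.205/(3.1×13.4) = 0.004935 K/W
R_ceramic-fibre blanket = L/(kA) = 0.125/(0.0655×13.4) = 0.1424 K/W
R_outer film = 1/(h_o·A) = 1/(10.1×13.4) = 0.007389 K/W
R_total = 0.161 K/W
Q = ΔT / R_total = 859 / 0.161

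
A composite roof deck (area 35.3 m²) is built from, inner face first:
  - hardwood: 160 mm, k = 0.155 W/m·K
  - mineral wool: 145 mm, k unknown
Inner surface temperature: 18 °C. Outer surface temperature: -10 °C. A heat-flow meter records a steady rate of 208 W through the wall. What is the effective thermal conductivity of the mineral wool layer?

k ≈ 0.039 W/(m·K)

Thermal resistances in series:
R_hardwood = L/(kA) = 0.16/(0.155×35.3) = 0.02924 K/W
Sum of known resistances R_other = 0.02924 K/W
Total R = ΔT/Q = 28/208 = 0.1346 K/W
R_mineral wool = R_total − R_other = 0.1054 K/W
k = L/(R·A) = 0.145/(0.1054×35.3)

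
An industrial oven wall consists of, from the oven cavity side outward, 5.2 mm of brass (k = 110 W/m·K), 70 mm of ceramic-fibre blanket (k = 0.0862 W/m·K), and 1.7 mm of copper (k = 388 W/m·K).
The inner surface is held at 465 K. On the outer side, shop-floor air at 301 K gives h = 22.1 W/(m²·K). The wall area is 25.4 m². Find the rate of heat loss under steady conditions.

Q ≈ 4860 W

Series thermal resistances:
R_brass = L/(kA) = 0.0052/(110×25.4) = 1.861×10^-6 K/W
R_ceramic-fibre blanket = L/(kA) = 0.07/(0.0862×25.4) = 0.03197 K/W
R_copper = L/(kA) = 0.0017/(388×25.4) = 1.725×10^-7 K/W
R_outer film = 1/(h_o·A) = 1/(22.1×25.4) = 0.001781 K/W
R_total = 0.03375 K/W
Q = ΔT / R_total = 164 / 0.03375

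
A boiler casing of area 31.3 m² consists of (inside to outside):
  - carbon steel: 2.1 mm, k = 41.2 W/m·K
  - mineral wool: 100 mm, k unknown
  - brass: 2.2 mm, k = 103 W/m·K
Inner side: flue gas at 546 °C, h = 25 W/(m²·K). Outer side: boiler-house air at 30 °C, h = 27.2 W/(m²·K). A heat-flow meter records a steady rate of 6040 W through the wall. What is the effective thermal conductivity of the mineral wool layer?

Treating each layer as a thermal resistance in series:
R_inner film = 1/(h_i·A) = 1/(25×31.3) = 0.001278 K/W
R_carbon steel = L/(kA) = 0.0021/(41.2×31.3) = 1.628×10^-6 K/W
R_brass = L/(kA) = 0.0022/(103×31.3) = 6.824×10^-7 K/W
R_outer film = 1/(h_o·A) = 1/(27.2×31.3) = 0.001175 K/W
Sum of known resistances R_other = 0.002455 K/W
Total R = ΔT/Q = 516/6040 = 0.08543 K/W
R_mineral wool = R_total − R_other = 0.08298 K/W
k = L/(R·A) = 0.1/(0.08298×31.3)

k ≈ 0.0385 W/(m·K)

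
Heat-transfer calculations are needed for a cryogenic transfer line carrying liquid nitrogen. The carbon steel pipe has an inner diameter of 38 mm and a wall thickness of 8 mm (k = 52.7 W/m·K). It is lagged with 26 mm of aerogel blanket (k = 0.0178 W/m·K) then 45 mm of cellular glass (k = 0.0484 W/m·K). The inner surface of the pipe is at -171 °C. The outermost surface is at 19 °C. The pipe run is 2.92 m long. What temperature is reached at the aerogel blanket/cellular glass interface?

T ≈ -28.7 °C

Cylindrical conduction, so R = ln(r₂/r₁)/(2πkL) per layer, in series:
R_carbon steel pipe wall = ln(27/19)/(2π×52.7×2.92) = 3.634×10^-4 K/W
R_aerogel blanket = ln(53/27)/(2π×0.0178×2.92) = 2.065 K/W
R_cellular glass = ln(98/53)/(2π×0.0484×2.92) = 0.6922 K/W
R_total = 2.758 K/W
Q = ΔT/R_total = 190/2.758
Q = 68.9 W
T_interface = T_inner + Q·ΣR(inner→interface) = -171 + 68.9×2.066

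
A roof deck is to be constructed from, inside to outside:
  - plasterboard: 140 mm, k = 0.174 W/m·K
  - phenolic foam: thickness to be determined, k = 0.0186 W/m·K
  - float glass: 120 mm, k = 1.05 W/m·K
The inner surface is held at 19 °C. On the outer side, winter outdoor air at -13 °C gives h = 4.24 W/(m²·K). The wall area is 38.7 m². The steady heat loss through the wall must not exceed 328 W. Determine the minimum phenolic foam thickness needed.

Thermal resistances in series:
R_plasterboard = L/(kA) = 0.14/(0.174×38.7) = 0.02079 K/W
R_float glass = L/(kA) = 0.12/(1.05×38.7) = 0.002953 K/W
R_outer film = 1/(h_o·A) = 1/(4.24×38.7) = 0.006094 K/W
Sum of the known resistances R_other = 0.02984 K/W
Required total resistance R_tot = ΔT/Q_allow = 32/328 = 0.09756 K/W
R_phenolic foam = R_tot − R_other = 0.06772 K/W
L = R·k·A = 0.06772×0.0186×38.7

L ≈ 48.7 mm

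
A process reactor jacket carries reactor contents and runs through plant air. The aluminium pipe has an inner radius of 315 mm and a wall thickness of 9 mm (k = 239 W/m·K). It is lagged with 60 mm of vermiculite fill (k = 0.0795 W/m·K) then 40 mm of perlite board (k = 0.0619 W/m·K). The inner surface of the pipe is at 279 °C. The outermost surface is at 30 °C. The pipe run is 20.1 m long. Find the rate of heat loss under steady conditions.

Q ≈ 8410 W

Treating each annulus and film as a series resistance:
R_aluminium pipe wall = ln(324/315)/(2π×239×20.1) = 9.333×10^-7 K/W
R_vermiculite fill = ln(384/324)/(2π×0.0795×20.1) = 0.01692 K/W
R_perlite board = ln(424/384)/(2π×0.0619×20.1) = 0.01268 K/W
R_total = 0.0296 K/W
Q = ΔT/R_total = 249/0.0296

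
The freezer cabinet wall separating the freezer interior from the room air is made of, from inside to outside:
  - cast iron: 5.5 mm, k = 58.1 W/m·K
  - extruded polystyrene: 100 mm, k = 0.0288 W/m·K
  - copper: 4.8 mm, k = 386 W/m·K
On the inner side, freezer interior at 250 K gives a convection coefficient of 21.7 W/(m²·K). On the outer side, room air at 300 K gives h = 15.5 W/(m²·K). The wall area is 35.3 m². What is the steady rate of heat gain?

Q ≈ 493 W

Series thermal resistances:
R_inner film = 1/(h_i·A) = 1/(21.7×35.3) = 0.001305 K/W
R_cast iron = L/(kA) = 0.0055/(58.1×35.3) = 2.682×10^-6 K/W
R_extruded polystyrene = L/(kA) = 0.1/(0.0288×35.3) = 0.09836 K/W
R_copper = L/(kA) = 0.0048/(386×35.3) = 3.523×10^-7 K/W
R_outer film = 1/(h_o·A) = 1/(15.5×35.3) = 0.001828 K/W
R_total = 0.1015 K/W
Q = ΔT / R_total = 50 / 0.1015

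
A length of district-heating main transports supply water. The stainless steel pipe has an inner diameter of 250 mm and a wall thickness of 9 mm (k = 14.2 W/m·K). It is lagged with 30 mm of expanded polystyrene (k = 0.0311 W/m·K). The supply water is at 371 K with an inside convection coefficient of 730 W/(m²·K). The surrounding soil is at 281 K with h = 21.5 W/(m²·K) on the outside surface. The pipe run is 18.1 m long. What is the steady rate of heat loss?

Q ≈ 1510 W

Radial resistances (cylindrical: R_cond = ln(r_o/r_i)/(2πkL), R_conv = 1/(h·2πrL)):
R_inner film = 1/(h_i·2πr₁L) = 1/(730×2π×0.125×18.1) = 9.636×10^-5 K/W
R_stainless steel pipe wall = ln(134/125)/(2π×14.2×18.1) = 4.305×10^-5 K/W
R_expanded polystyrene = ln(164/134)/(2π×0.0311×18.1) = 0.05712 K/W
R_outer film = 1/(h_o·2πr_oL) = 1/(21.5×2π×0.164×18.1) = 0.002494 K/W
R_total = 0.05975 K/W
Q = ΔT/R_total = 90/0.05975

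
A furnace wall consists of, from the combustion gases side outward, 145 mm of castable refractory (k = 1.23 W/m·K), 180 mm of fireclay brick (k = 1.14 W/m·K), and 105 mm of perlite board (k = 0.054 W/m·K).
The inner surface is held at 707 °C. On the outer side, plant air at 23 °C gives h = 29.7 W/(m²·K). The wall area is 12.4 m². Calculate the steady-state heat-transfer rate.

Series thermal resistances:
R_castable refractory = L/(kA) = 0.145/(1.23×12.4) = 0.009507 K/W
R_fireclay brick = L/(kA) = 0.18/(1.14×12.4) = 0.01273 K/W
R_perlite board = L/(kA) = 0.105/(0.054×12.4) = 0.1568 K/W
R_outer film = 1/(h_o·A) = 1/(29.7×12.4) = 0.002715 K/W
R_total = 0.1818 K/W
Q = ΔT / R_total = 684 / 0.1818

Q ≈ 3760 W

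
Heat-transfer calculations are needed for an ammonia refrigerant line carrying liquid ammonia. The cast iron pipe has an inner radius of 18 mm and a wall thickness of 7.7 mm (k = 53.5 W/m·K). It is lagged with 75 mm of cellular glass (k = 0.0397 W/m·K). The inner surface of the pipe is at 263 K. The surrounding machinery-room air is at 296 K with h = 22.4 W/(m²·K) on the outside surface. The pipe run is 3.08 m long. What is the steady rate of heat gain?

For a radial system each layer contributes R = ln(r_out/r_in)/(2πkL); films add R = 1/(hA).
R_cast iron pipe wall = ln(25.7/18)/(2π×53.5×3.08) = 3.44×10^-4 K/W
R_cellular glass = ln(100.7/25.7)/(2π×0.0397×3.08) = 1.778 K/W
R_outer film = 1/(h_o·2πr_oL) = 1/(22.4×2π×0.1007×3.08) = 0.02291 K/W
R_total = 1.801 K/W
Q = ΔT/R_total = 33/1.801

Q ≈ 18.3 W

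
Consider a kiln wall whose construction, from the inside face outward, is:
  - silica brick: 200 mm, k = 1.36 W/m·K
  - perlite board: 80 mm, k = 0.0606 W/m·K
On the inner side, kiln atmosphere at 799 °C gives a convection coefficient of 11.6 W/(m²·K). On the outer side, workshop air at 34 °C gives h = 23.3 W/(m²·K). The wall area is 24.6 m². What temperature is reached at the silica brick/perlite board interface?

T ≈ 687 °C

Model the wall as resistances in series:
R_inner film = 1/(h_i·A) = 1/(11.6×24.6) = 0.003504 K/W
R_silica brick = L/(kA) = 0.2/(1.36×24.6) = 0.005978 K/W
R_perlite board = L/(kA) = 0.08/(0.0606×24.6) = 0.05366 K/W
R_outer film = 1/(h_o·A) = 1/(23.3×24.6) = 0.001745 K/W
R_total = 0.06489 K/W;  Q = ΔT/R_total = 765/0.06489 = 11790 W
T_interface = T_inner − Q·ΣR(inner→interface) = 799 − 11800×0.009482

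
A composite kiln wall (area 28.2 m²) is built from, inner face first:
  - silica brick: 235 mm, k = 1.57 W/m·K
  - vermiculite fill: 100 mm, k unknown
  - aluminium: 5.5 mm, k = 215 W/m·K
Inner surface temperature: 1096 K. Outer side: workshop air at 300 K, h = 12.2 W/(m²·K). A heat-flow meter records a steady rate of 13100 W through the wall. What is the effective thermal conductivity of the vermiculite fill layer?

k ≈ 0.0675 W/(m·K)

Treating each layer as a thermal resistance in series:
R_silica brick = L/(kA) = 0.235/(1.57×28.2) = 0.005308 K/W
R_aluminium = L/(kA) = 0.0055/(215×28.2) = 9.071×10^-7 K/W
R_outer film = 1/(h_o·A) = 1/(12.2×28.2) = 0.002907 K/W
Sum of known resistances R_other = 0.008215 K/W
Total R = ΔT/Q = 796/13100 = 0.06076 K/W
R_vermiculite fill = R_total − R_other = 0.05255 K/W
k = L/(R·A) = 0.1/(0.05255×28.2)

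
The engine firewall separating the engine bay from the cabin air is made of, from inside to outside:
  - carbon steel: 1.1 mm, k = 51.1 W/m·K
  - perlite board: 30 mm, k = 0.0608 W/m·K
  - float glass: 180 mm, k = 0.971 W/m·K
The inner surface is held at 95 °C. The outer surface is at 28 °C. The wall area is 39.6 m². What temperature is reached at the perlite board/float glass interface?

T ≈ 46.3 °C

Treating each layer as a thermal resistance in series:
R_carbon steel = L/(kA) = 0.0011/(51.1×39.6) = 5.436×10^-7 K/W
R_perlite board = L/(kA) = 0.03/(0.0608×39.6) = 0.01246 K/W
R_float glass = L/(kA) = 0.18/(0.971×39.6) = 0.004681 K/W
R_total = 0.01714 K/W;  Q = ΔT/R_total = 67/0.01714 = 3909 W
T_interface = T_inner − Q·ΣR(inner→interface) = 95 − 3910×0.01246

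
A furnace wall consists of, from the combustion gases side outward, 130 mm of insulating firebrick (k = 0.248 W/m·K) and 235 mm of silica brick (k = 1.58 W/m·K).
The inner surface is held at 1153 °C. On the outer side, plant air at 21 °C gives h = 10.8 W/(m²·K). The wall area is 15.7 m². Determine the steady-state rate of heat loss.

Q ≈ 23200 W

Series thermal resistances:
R_insulating firebrick = L/(kA) = 0.13/(0.248×15.7) = 0.03339 K/W
R_silica brick = L/(kA) = 0.235/(1.58×15.7) = 0.009474 K/W
R_outer film = 1/(h_o·A) = 1/(10.8×15.7) = 0.005898 K/W
R_total = 0.04876 K/W
Q = ΔT / R_total = 1132 / 0.04876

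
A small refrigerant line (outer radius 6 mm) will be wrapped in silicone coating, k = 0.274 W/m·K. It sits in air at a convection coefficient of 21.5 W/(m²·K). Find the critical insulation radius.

For a cylinder r_cr = k/h = 0.274/21.5
r_cr = 12.7 mm; since the bare radius (6 mm) is below r_cr, adding a thin layer of insulation will *increase* heat loss.

r_cr ≈ 12.7 mm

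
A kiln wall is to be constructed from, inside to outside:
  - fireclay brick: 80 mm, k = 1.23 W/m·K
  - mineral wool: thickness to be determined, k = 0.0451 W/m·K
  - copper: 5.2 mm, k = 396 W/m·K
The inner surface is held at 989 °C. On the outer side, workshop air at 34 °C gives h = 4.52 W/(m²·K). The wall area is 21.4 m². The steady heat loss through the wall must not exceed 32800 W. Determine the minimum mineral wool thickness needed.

Series thermal resistances:
R_fireclay brick = L/(kA) = 0.08/(1.23×21.4) = 0.003039 K/W
R_copper = L/(kA) = 0.0052/(396×21.4) = 6.136×10^-7 K/W
R_outer film = 1/(h_o·A) = 1/(4.52×21.4) = 0.01034 K/W
Sum of the known resistances R_other = 0.01338 K/W
Required total resistance R_tot = ΔT/Q_allow = 955/32800 = 0.02912 K/W
R_mineral wool = R_tot − R_other = 0.01574 K/W
L = R·k·A = 0.01574×0.0451×21.4

L ≈ 15.2 mm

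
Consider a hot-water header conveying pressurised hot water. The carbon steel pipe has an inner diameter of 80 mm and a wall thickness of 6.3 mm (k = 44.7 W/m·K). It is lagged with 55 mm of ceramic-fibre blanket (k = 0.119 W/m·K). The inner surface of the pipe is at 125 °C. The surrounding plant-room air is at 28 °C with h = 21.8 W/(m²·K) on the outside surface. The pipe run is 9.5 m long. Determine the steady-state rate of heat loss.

Q ≈ 823 W

Treating each annulus and film as a series resistance:
R_carbon steel pipe wall = ln(46.3/40)/(2π×44.7×9.5) = 5.482×10^-5 K/W
R_ceramic-fibre blanket = ln(101.3/46.3)/(2π×0.119×9.5) = 0.1102 K/W
R_outer film = 1/(h_o·2πr_oL) = 1/(21.8×2π×0.1013×9.5) = 0.007586 K/W
R_total = 0.1179 K/W
Q = ΔT/R_total = 97/0.1179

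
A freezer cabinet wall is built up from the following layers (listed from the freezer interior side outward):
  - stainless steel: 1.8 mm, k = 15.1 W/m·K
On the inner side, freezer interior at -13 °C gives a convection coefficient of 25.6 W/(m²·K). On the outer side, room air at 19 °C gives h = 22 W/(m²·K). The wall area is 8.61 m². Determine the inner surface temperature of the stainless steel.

Treating each layer as a thermal resistance in series:
R_inner film = 1/(h_i·A) = 1/(25.6×8.61) = 0.004537 K/W
R_stainless steel = L/(kA) = 0.0018/(15.1×8.61) = 1.384×10^-5 K/W
R_outer film = 1/(h_o·A) = 1/(22×8.61) = 0.005279 K/W
R_total = 0.00983 K/W;  Q = ΔT/R_total = 32/0.00983 = 3255 W
T_interface = T_inner + Q·ΣR(inner→interface) = -13 + 3260×0.004537

T ≈ 1.77 °C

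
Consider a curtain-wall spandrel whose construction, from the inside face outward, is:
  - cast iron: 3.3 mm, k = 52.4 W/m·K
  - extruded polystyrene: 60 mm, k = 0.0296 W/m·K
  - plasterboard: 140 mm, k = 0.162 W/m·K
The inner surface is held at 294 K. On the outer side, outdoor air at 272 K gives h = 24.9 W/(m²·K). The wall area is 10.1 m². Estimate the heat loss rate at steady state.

Q ≈ 75.8 W

Treating each layer as a thermal resistance in series:
R_cast iron = L/(kA) = 0.0033/(52.4×10.1) = 6.235×10^-6 K/W
R_extruded polystyrene = L/(kA) = 0.06/(0.0296×10.1) = 0.2007 K/W
R_plasterboard = L/(kA) = 0.14/(0.162×10.1) = 0.08556 K/W
R_outer film = 1/(h_o·A) = 1/(24.9×10.1) = 0.003976 K/W
R_total = 0.2902 K/W
Q = ΔT / R_total = 22 / 0.2902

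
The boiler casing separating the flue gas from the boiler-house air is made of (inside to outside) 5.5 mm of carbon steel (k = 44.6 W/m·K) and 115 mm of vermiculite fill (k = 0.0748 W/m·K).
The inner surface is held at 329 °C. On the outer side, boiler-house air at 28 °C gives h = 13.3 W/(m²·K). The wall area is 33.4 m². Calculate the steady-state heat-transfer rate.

Series thermal resistances:
R_carbon steel = L/(kA) = 0.0055/(44.6×33.4) = 3.692×10^-6 K/W
R_vermiculite fill = L/(kA) = 0.115/(0.0748×33.4) = 0.04603 K/W
R_outer film = 1/(h_o·A) = 1/(13.3×33.4) = 0.002251 K/W
R_total = 0.04829 K/W
Q = ΔT / R_total = 301 / 0.04829

Q ≈ 6230 W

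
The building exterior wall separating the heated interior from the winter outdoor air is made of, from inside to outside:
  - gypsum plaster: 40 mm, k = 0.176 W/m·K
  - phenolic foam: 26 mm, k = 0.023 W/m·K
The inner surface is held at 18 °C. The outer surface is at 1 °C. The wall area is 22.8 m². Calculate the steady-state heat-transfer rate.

Q ≈ 285 W

Using the resistance-network approach (series):
R_gypsum plaster = L/(kA) = 0.04/(0.176×22.8) = 0.009968 K/W
R_phenolic foam = L/(kA) = 0.026/(0.023×22.8) = 0.04958 K/W
R_total = 0.05955 K/W
Q = ΔT / R_total = 17 / 0.05955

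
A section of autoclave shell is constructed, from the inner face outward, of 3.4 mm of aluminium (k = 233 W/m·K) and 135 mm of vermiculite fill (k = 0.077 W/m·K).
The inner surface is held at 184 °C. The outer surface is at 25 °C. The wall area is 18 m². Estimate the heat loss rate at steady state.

Using the resistance-network approach (series):
R_aluminium = L/(kA) = 0.0034/(233×18) = 8.107×10^-7 K/W
R_vermiculite fill = L/(kA) = 0.135/(0.077×18) = 0.0974 K/W
R_total = 0.0974 K/W
Q = ΔT / R_total = 159 / 0.0974

Q ≈ 1630 W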